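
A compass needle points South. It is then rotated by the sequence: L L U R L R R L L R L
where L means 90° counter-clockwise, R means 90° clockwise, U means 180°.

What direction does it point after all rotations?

Start: South
  L (left (90° counter-clockwise)) -> East
  L (left (90° counter-clockwise)) -> North
  U (U-turn (180°)) -> South
  R (right (90° clockwise)) -> West
  L (left (90° counter-clockwise)) -> South
  R (right (90° clockwise)) -> West
  R (right (90° clockwise)) -> North
  L (left (90° counter-clockwise)) -> West
  L (left (90° counter-clockwise)) -> South
  R (right (90° clockwise)) -> West
  L (left (90° counter-clockwise)) -> South
Final: South

Answer: Final heading: South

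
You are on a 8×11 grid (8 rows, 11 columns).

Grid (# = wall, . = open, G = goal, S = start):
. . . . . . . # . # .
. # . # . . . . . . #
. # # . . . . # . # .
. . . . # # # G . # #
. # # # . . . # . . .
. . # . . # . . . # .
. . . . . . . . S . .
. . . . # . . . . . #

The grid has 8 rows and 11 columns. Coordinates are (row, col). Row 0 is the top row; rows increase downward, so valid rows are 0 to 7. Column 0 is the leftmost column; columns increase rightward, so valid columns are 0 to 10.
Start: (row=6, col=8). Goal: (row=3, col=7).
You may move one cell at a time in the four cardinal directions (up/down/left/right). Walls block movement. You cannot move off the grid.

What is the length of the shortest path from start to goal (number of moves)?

BFS from (row=6, col=8) until reaching (row=3, col=7):
  Distance 0: (row=6, col=8)
  Distance 1: (row=5, col=8), (row=6, col=7), (row=6, col=9), (row=7, col=8)
  Distance 2: (row=4, col=8), (row=5, col=7), (row=6, col=6), (row=6, col=10), (row=7, col=7), (row=7, col=9)
  Distance 3: (row=3, col=8), (row=4, col=9), (row=5, col=6), (row=5, col=10), (row=6, col=5), (row=7, col=6)
  Distance 4: (row=2, col=8), (row=3, col=7), (row=4, col=6), (row=4, col=10), (row=6, col=4), (row=7, col=5)  <- goal reached here
One shortest path (4 moves): (row=6, col=8) -> (row=5, col=8) -> (row=4, col=8) -> (row=3, col=8) -> (row=3, col=7)

Answer: Shortest path length: 4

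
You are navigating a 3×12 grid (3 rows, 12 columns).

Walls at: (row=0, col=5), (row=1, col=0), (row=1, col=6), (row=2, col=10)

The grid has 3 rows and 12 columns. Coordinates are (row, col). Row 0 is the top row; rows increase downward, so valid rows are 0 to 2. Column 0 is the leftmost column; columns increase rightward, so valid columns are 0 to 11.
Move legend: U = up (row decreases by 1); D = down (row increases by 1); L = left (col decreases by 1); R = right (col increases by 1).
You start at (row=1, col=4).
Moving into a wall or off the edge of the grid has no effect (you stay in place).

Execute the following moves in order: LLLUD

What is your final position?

Answer: Final position: (row=1, col=1)

Derivation:
Start: (row=1, col=4)
  L (left): (row=1, col=4) -> (row=1, col=3)
  L (left): (row=1, col=3) -> (row=1, col=2)
  L (left): (row=1, col=2) -> (row=1, col=1)
  U (up): (row=1, col=1) -> (row=0, col=1)
  D (down): (row=0, col=1) -> (row=1, col=1)
Final: (row=1, col=1)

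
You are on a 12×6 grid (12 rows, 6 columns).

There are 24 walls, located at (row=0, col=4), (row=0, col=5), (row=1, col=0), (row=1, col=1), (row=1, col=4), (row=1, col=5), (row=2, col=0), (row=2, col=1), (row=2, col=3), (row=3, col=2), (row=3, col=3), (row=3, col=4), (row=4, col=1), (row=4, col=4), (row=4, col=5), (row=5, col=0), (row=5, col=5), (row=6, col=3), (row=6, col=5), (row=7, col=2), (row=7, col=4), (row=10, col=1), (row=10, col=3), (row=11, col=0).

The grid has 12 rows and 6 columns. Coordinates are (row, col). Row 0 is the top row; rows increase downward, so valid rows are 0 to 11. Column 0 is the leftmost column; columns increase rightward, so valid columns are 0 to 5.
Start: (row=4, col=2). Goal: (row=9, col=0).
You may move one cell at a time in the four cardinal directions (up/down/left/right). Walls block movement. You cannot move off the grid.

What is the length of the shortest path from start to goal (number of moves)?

Answer: Shortest path length: 7

Derivation:
BFS from (row=4, col=2) until reaching (row=9, col=0):
  Distance 0: (row=4, col=2)
  Distance 1: (row=4, col=3), (row=5, col=2)
  Distance 2: (row=5, col=1), (row=5, col=3), (row=6, col=2)
  Distance 3: (row=5, col=4), (row=6, col=1)
  Distance 4: (row=6, col=0), (row=6, col=4), (row=7, col=1)
  Distance 5: (row=7, col=0), (row=8, col=1)
  Distance 6: (row=8, col=0), (row=8, col=2), (row=9, col=1)
  Distance 7: (row=8, col=3), (row=9, col=0), (row=9, col=2)  <- goal reached here
One shortest path (7 moves): (row=4, col=2) -> (row=5, col=2) -> (row=5, col=1) -> (row=6, col=1) -> (row=6, col=0) -> (row=7, col=0) -> (row=8, col=0) -> (row=9, col=0)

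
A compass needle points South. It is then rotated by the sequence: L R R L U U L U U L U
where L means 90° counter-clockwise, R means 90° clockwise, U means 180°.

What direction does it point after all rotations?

Answer: Final heading: South

Derivation:
Start: South
  L (left (90° counter-clockwise)) -> East
  R (right (90° clockwise)) -> South
  R (right (90° clockwise)) -> West
  L (left (90° counter-clockwise)) -> South
  U (U-turn (180°)) -> North
  U (U-turn (180°)) -> South
  L (left (90° counter-clockwise)) -> East
  U (U-turn (180°)) -> West
  U (U-turn (180°)) -> East
  L (left (90° counter-clockwise)) -> North
  U (U-turn (180°)) -> South
Final: South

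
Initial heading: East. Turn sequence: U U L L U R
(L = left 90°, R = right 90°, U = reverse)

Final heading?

Start: East
  U (U-turn (180°)) -> West
  U (U-turn (180°)) -> East
  L (left (90° counter-clockwise)) -> North
  L (left (90° counter-clockwise)) -> West
  U (U-turn (180°)) -> East
  R (right (90° clockwise)) -> South
Final: South

Answer: Final heading: South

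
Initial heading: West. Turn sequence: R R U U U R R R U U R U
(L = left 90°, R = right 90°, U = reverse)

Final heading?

Answer: Final heading: East

Derivation:
Start: West
  R (right (90° clockwise)) -> North
  R (right (90° clockwise)) -> East
  U (U-turn (180°)) -> West
  U (U-turn (180°)) -> East
  U (U-turn (180°)) -> West
  R (right (90° clockwise)) -> North
  R (right (90° clockwise)) -> East
  R (right (90° clockwise)) -> South
  U (U-turn (180°)) -> North
  U (U-turn (180°)) -> South
  R (right (90° clockwise)) -> West
  U (U-turn (180°)) -> East
Final: East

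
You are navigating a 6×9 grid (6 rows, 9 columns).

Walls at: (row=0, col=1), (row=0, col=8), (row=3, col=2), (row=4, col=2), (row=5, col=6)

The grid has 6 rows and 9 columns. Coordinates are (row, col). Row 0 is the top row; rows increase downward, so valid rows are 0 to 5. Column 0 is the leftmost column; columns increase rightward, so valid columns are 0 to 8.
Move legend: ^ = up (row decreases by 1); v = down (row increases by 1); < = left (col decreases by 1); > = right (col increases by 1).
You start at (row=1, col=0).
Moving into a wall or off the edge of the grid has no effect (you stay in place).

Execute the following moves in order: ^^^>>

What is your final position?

Start: (row=1, col=0)
  ^ (up): (row=1, col=0) -> (row=0, col=0)
  ^ (up): blocked, stay at (row=0, col=0)
  ^ (up): blocked, stay at (row=0, col=0)
  > (right): blocked, stay at (row=0, col=0)
  > (right): blocked, stay at (row=0, col=0)
Final: (row=0, col=0)

Answer: Final position: (row=0, col=0)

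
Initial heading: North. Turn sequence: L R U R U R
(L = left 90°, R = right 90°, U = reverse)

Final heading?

Start: North
  L (left (90° counter-clockwise)) -> West
  R (right (90° clockwise)) -> North
  U (U-turn (180°)) -> South
  R (right (90° clockwise)) -> West
  U (U-turn (180°)) -> East
  R (right (90° clockwise)) -> South
Final: South

Answer: Final heading: South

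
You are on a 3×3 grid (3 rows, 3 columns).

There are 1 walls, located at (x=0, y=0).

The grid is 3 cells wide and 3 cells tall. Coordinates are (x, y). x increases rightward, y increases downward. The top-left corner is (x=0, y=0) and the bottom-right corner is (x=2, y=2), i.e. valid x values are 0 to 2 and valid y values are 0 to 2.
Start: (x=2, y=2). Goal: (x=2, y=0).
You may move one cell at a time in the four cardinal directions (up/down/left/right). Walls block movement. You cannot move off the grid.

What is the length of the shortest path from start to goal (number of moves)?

Answer: Shortest path length: 2

Derivation:
BFS from (x=2, y=2) until reaching (x=2, y=0):
  Distance 0: (x=2, y=2)
  Distance 1: (x=2, y=1), (x=1, y=2)
  Distance 2: (x=2, y=0), (x=1, y=1), (x=0, y=2)  <- goal reached here
One shortest path (2 moves): (x=2, y=2) -> (x=2, y=1) -> (x=2, y=0)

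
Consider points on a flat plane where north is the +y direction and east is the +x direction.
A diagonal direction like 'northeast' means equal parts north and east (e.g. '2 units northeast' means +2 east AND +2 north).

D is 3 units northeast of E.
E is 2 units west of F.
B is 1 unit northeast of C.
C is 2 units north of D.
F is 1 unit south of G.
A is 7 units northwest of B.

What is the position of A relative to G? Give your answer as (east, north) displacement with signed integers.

Place G at the origin (east=0, north=0).
  F is 1 unit south of G: delta (east=+0, north=-1); F at (east=0, north=-1).
  E is 2 units west of F: delta (east=-2, north=+0); E at (east=-2, north=-1).
  D is 3 units northeast of E: delta (east=+3, north=+3); D at (east=1, north=2).
  C is 2 units north of D: delta (east=+0, north=+2); C at (east=1, north=4).
  B is 1 unit northeast of C: delta (east=+1, north=+1); B at (east=2, north=5).
  A is 7 units northwest of B: delta (east=-7, north=+7); A at (east=-5, north=12).
Therefore A relative to G: (east=-5, north=12).

Answer: A is at (east=-5, north=12) relative to G.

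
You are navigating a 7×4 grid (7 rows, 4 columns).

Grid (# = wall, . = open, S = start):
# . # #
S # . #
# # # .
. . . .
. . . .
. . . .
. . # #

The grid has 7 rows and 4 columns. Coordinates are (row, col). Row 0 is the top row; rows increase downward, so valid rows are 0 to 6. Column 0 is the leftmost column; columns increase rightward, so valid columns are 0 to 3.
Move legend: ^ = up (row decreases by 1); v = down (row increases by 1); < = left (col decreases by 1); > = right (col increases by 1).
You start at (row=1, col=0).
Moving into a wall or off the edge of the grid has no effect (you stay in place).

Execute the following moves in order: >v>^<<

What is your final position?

Answer: Final position: (row=1, col=0)

Derivation:
Start: (row=1, col=0)
  > (right): blocked, stay at (row=1, col=0)
  v (down): blocked, stay at (row=1, col=0)
  > (right): blocked, stay at (row=1, col=0)
  ^ (up): blocked, stay at (row=1, col=0)
  < (left): blocked, stay at (row=1, col=0)
  < (left): blocked, stay at (row=1, col=0)
Final: (row=1, col=0)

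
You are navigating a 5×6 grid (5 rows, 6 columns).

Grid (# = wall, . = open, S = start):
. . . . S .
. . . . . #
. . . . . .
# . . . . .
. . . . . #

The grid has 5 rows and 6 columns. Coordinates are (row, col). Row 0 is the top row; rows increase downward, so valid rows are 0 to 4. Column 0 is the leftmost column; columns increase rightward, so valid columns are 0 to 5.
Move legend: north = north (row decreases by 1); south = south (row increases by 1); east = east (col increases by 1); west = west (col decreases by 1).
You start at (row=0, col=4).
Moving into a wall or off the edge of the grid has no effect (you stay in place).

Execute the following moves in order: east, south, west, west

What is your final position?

Answer: Final position: (row=0, col=3)

Derivation:
Start: (row=0, col=4)
  east (east): (row=0, col=4) -> (row=0, col=5)
  south (south): blocked, stay at (row=0, col=5)
  west (west): (row=0, col=5) -> (row=0, col=4)
  west (west): (row=0, col=4) -> (row=0, col=3)
Final: (row=0, col=3)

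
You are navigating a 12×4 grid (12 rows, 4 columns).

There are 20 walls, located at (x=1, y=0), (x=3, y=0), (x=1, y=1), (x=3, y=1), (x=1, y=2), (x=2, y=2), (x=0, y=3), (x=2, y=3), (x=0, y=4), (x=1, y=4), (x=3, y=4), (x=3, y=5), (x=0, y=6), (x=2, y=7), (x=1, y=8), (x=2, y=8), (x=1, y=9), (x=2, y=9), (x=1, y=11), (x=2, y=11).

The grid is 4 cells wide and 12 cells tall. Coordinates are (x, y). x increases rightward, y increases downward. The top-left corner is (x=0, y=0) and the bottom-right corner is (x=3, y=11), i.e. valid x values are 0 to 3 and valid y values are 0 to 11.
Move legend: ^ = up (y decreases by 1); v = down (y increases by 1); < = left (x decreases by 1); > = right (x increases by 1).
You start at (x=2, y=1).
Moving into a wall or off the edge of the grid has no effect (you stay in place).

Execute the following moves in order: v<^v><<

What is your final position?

Start: (x=2, y=1)
  v (down): blocked, stay at (x=2, y=1)
  < (left): blocked, stay at (x=2, y=1)
  ^ (up): (x=2, y=1) -> (x=2, y=0)
  v (down): (x=2, y=0) -> (x=2, y=1)
  > (right): blocked, stay at (x=2, y=1)
  < (left): blocked, stay at (x=2, y=1)
  < (left): blocked, stay at (x=2, y=1)
Final: (x=2, y=1)

Answer: Final position: (x=2, y=1)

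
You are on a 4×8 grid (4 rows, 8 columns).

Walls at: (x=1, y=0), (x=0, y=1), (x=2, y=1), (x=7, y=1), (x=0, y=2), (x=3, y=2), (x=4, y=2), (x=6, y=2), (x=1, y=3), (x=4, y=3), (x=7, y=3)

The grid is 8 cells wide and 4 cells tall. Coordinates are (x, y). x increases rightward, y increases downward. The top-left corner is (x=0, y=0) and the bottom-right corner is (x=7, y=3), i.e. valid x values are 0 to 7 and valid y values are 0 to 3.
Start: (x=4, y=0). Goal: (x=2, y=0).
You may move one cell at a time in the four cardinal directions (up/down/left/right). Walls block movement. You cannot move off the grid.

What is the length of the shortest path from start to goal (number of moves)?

Answer: Shortest path length: 2

Derivation:
BFS from (x=4, y=0) until reaching (x=2, y=0):
  Distance 0: (x=4, y=0)
  Distance 1: (x=3, y=0), (x=5, y=0), (x=4, y=1)
  Distance 2: (x=2, y=0), (x=6, y=0), (x=3, y=1), (x=5, y=1)  <- goal reached here
One shortest path (2 moves): (x=4, y=0) -> (x=3, y=0) -> (x=2, y=0)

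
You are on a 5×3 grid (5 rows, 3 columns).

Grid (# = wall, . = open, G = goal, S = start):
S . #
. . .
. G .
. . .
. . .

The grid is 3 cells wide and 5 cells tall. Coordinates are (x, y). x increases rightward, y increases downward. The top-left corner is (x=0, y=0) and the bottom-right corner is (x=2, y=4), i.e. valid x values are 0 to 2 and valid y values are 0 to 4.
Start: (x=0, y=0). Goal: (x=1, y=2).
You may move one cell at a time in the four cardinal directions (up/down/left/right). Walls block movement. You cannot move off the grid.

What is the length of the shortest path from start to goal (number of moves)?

BFS from (x=0, y=0) until reaching (x=1, y=2):
  Distance 0: (x=0, y=0)
  Distance 1: (x=1, y=0), (x=0, y=1)
  Distance 2: (x=1, y=1), (x=0, y=2)
  Distance 3: (x=2, y=1), (x=1, y=2), (x=0, y=3)  <- goal reached here
One shortest path (3 moves): (x=0, y=0) -> (x=1, y=0) -> (x=1, y=1) -> (x=1, y=2)

Answer: Shortest path length: 3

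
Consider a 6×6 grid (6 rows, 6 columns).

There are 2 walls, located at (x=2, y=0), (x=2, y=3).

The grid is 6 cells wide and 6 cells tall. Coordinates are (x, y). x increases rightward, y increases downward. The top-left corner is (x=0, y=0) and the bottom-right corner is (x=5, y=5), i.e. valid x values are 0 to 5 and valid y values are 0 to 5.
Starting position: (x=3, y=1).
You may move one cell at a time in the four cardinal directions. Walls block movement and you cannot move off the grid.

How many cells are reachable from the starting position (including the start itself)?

Answer: Reachable cells: 34

Derivation:
BFS flood-fill from (x=3, y=1):
  Distance 0: (x=3, y=1)
  Distance 1: (x=3, y=0), (x=2, y=1), (x=4, y=1), (x=3, y=2)
  Distance 2: (x=4, y=0), (x=1, y=1), (x=5, y=1), (x=2, y=2), (x=4, y=2), (x=3, y=3)
  Distance 3: (x=1, y=0), (x=5, y=0), (x=0, y=1), (x=1, y=2), (x=5, y=2), (x=4, y=3), (x=3, y=4)
  Distance 4: (x=0, y=0), (x=0, y=2), (x=1, y=3), (x=5, y=3), (x=2, y=4), (x=4, y=4), (x=3, y=5)
  Distance 5: (x=0, y=3), (x=1, y=4), (x=5, y=4), (x=2, y=5), (x=4, y=5)
  Distance 6: (x=0, y=4), (x=1, y=5), (x=5, y=5)
  Distance 7: (x=0, y=5)
Total reachable: 34 (grid has 34 open cells total)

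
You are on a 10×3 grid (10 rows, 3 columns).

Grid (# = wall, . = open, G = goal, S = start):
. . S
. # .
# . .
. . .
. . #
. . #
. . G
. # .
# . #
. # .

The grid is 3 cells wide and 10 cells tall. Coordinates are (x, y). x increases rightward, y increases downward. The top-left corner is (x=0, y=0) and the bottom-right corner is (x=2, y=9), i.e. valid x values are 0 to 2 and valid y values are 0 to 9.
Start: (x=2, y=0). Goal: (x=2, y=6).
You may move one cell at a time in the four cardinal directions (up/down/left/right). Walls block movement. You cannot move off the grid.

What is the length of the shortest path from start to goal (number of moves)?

Answer: Shortest path length: 8

Derivation:
BFS from (x=2, y=0) until reaching (x=2, y=6):
  Distance 0: (x=2, y=0)
  Distance 1: (x=1, y=0), (x=2, y=1)
  Distance 2: (x=0, y=0), (x=2, y=2)
  Distance 3: (x=0, y=1), (x=1, y=2), (x=2, y=3)
  Distance 4: (x=1, y=3)
  Distance 5: (x=0, y=3), (x=1, y=4)
  Distance 6: (x=0, y=4), (x=1, y=5)
  Distance 7: (x=0, y=5), (x=1, y=6)
  Distance 8: (x=0, y=6), (x=2, y=6)  <- goal reached here
One shortest path (8 moves): (x=2, y=0) -> (x=2, y=1) -> (x=2, y=2) -> (x=1, y=2) -> (x=1, y=3) -> (x=1, y=4) -> (x=1, y=5) -> (x=1, y=6) -> (x=2, y=6)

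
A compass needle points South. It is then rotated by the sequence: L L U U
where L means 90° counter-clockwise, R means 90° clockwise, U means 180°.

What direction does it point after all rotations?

Answer: Final heading: North

Derivation:
Start: South
  L (left (90° counter-clockwise)) -> East
  L (left (90° counter-clockwise)) -> North
  U (U-turn (180°)) -> South
  U (U-turn (180°)) -> North
Final: North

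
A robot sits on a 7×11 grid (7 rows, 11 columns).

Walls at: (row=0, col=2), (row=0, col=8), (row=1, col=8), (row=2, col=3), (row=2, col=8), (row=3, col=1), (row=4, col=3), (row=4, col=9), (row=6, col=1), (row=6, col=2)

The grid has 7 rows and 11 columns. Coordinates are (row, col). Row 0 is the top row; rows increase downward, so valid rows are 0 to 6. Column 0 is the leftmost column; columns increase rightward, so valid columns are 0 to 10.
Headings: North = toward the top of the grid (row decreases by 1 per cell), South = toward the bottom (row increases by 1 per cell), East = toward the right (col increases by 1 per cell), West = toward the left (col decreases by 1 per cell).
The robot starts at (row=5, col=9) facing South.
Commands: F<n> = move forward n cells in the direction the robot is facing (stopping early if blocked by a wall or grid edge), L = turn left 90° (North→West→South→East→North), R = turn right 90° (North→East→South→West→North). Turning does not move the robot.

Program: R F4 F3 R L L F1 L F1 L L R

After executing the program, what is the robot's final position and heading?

Start: (row=5, col=9), facing South
  R: turn right, now facing West
  F4: move forward 4, now at (row=5, col=5)
  F3: move forward 3, now at (row=5, col=2)
  R: turn right, now facing North
  L: turn left, now facing West
  L: turn left, now facing South
  F1: move forward 0/1 (blocked), now at (row=5, col=2)
  L: turn left, now facing East
  F1: move forward 1, now at (row=5, col=3)
  L: turn left, now facing North
  L: turn left, now facing West
  R: turn right, now facing North
Final: (row=5, col=3), facing North

Answer: Final position: (row=5, col=3), facing North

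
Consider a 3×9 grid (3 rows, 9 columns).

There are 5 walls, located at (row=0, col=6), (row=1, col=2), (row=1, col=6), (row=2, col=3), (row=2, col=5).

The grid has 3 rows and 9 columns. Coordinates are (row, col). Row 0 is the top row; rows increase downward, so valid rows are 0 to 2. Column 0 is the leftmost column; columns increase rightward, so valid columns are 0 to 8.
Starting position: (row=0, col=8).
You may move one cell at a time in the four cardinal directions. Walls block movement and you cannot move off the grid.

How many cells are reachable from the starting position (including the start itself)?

Answer: Reachable cells: 7

Derivation:
BFS flood-fill from (row=0, col=8):
  Distance 0: (row=0, col=8)
  Distance 1: (row=0, col=7), (row=1, col=8)
  Distance 2: (row=1, col=7), (row=2, col=8)
  Distance 3: (row=2, col=7)
  Distance 4: (row=2, col=6)
Total reachable: 7 (grid has 22 open cells total)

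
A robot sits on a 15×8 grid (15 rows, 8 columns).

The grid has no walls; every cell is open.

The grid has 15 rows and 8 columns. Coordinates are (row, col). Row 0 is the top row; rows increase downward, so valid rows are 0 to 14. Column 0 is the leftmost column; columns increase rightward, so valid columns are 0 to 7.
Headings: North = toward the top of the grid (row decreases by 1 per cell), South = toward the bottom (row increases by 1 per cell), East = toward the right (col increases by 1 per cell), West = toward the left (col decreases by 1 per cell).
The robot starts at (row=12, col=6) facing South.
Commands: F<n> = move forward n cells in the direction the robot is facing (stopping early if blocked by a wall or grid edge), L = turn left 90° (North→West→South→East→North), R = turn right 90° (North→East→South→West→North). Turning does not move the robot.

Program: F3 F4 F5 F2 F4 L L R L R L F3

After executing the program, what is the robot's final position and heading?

Start: (row=12, col=6), facing South
  F3: move forward 2/3 (blocked), now at (row=14, col=6)
  F4: move forward 0/4 (blocked), now at (row=14, col=6)
  F5: move forward 0/5 (blocked), now at (row=14, col=6)
  F2: move forward 0/2 (blocked), now at (row=14, col=6)
  F4: move forward 0/4 (blocked), now at (row=14, col=6)
  L: turn left, now facing East
  L: turn left, now facing North
  R: turn right, now facing East
  L: turn left, now facing North
  R: turn right, now facing East
  L: turn left, now facing North
  F3: move forward 3, now at (row=11, col=6)
Final: (row=11, col=6), facing North

Answer: Final position: (row=11, col=6), facing North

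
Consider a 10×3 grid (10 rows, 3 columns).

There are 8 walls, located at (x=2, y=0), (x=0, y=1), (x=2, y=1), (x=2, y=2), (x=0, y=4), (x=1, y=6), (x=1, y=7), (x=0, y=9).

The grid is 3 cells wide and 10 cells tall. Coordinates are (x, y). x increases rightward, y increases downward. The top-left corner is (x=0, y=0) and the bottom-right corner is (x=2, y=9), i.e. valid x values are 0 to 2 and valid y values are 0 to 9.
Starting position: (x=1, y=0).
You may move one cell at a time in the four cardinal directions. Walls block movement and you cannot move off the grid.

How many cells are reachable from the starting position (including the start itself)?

BFS flood-fill from (x=1, y=0):
  Distance 0: (x=1, y=0)
  Distance 1: (x=0, y=0), (x=1, y=1)
  Distance 2: (x=1, y=2)
  Distance 3: (x=0, y=2), (x=1, y=3)
  Distance 4: (x=0, y=3), (x=2, y=3), (x=1, y=4)
  Distance 5: (x=2, y=4), (x=1, y=5)
  Distance 6: (x=0, y=5), (x=2, y=5)
  Distance 7: (x=0, y=6), (x=2, y=6)
  Distance 8: (x=0, y=7), (x=2, y=7)
  Distance 9: (x=0, y=8), (x=2, y=8)
  Distance 10: (x=1, y=8), (x=2, y=9)
  Distance 11: (x=1, y=9)
Total reachable: 22 (grid has 22 open cells total)

Answer: Reachable cells: 22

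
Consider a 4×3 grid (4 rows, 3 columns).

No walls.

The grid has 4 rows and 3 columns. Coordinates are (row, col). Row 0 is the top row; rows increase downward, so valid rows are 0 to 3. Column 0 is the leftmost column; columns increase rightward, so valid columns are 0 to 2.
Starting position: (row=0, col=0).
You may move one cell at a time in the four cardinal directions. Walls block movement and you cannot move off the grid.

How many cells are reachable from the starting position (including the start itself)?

Answer: Reachable cells: 12

Derivation:
BFS flood-fill from (row=0, col=0):
  Distance 0: (row=0, col=0)
  Distance 1: (row=0, col=1), (row=1, col=0)
  Distance 2: (row=0, col=2), (row=1, col=1), (row=2, col=0)
  Distance 3: (row=1, col=2), (row=2, col=1), (row=3, col=0)
  Distance 4: (row=2, col=2), (row=3, col=1)
  Distance 5: (row=3, col=2)
Total reachable: 12 (grid has 12 open cells total)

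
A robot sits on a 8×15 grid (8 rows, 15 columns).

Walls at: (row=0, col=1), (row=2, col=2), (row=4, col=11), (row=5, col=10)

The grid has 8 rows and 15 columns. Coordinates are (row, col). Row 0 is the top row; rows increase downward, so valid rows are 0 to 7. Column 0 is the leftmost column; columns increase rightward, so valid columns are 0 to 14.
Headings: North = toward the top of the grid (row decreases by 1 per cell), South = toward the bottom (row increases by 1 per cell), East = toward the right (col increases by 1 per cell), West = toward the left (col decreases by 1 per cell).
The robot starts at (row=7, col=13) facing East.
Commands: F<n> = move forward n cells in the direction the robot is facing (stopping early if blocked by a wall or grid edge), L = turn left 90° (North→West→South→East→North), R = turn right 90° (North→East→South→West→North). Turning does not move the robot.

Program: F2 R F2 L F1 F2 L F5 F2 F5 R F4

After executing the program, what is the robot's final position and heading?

Start: (row=7, col=13), facing East
  F2: move forward 1/2 (blocked), now at (row=7, col=14)
  R: turn right, now facing South
  F2: move forward 0/2 (blocked), now at (row=7, col=14)
  L: turn left, now facing East
  F1: move forward 0/1 (blocked), now at (row=7, col=14)
  F2: move forward 0/2 (blocked), now at (row=7, col=14)
  L: turn left, now facing North
  F5: move forward 5, now at (row=2, col=14)
  F2: move forward 2, now at (row=0, col=14)
  F5: move forward 0/5 (blocked), now at (row=0, col=14)
  R: turn right, now facing East
  F4: move forward 0/4 (blocked), now at (row=0, col=14)
Final: (row=0, col=14), facing East

Answer: Final position: (row=0, col=14), facing East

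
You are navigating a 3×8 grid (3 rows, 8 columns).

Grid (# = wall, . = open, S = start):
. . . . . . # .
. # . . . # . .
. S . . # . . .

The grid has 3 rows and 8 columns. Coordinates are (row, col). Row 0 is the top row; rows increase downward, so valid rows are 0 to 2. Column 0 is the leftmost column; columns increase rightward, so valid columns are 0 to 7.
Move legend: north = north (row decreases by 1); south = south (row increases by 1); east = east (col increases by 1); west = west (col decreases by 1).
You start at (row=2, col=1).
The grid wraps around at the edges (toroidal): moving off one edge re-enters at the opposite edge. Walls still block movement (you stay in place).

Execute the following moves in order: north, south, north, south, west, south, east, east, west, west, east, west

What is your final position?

Start: (row=2, col=1)
  north (north): blocked, stay at (row=2, col=1)
  south (south): (row=2, col=1) -> (row=0, col=1)
  north (north): (row=0, col=1) -> (row=2, col=1)
  south (south): (row=2, col=1) -> (row=0, col=1)
  west (west): (row=0, col=1) -> (row=0, col=0)
  south (south): (row=0, col=0) -> (row=1, col=0)
  east (east): blocked, stay at (row=1, col=0)
  east (east): blocked, stay at (row=1, col=0)
  west (west): (row=1, col=0) -> (row=1, col=7)
  west (west): (row=1, col=7) -> (row=1, col=6)
  east (east): (row=1, col=6) -> (row=1, col=7)
  west (west): (row=1, col=7) -> (row=1, col=6)
Final: (row=1, col=6)

Answer: Final position: (row=1, col=6)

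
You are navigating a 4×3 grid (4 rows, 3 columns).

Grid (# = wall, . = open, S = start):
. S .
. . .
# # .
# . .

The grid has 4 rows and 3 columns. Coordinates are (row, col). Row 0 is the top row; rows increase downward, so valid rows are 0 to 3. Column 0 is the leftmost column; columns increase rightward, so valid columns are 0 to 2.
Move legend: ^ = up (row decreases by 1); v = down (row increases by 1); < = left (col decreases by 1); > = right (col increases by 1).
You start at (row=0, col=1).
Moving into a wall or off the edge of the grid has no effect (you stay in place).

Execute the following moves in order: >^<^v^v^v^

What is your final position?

Start: (row=0, col=1)
  > (right): (row=0, col=1) -> (row=0, col=2)
  ^ (up): blocked, stay at (row=0, col=2)
  < (left): (row=0, col=2) -> (row=0, col=1)
  ^ (up): blocked, stay at (row=0, col=1)
  v (down): (row=0, col=1) -> (row=1, col=1)
  ^ (up): (row=1, col=1) -> (row=0, col=1)
  v (down): (row=0, col=1) -> (row=1, col=1)
  ^ (up): (row=1, col=1) -> (row=0, col=1)
  v (down): (row=0, col=1) -> (row=1, col=1)
  ^ (up): (row=1, col=1) -> (row=0, col=1)
Final: (row=0, col=1)

Answer: Final position: (row=0, col=1)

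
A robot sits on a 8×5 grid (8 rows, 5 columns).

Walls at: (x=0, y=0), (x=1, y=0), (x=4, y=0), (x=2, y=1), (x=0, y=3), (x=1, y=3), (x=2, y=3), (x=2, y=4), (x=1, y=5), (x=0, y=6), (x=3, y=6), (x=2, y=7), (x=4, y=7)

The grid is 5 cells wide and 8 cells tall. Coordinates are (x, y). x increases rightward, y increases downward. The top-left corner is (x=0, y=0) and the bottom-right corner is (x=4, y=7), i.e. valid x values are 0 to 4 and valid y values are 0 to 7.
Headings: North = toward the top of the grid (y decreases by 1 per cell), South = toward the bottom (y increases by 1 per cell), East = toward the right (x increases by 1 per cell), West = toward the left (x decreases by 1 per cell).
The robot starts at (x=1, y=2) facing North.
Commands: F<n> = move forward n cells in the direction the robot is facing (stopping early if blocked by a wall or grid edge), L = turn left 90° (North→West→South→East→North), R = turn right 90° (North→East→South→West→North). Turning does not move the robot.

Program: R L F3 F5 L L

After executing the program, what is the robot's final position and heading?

Start: (x=1, y=2), facing North
  R: turn right, now facing East
  L: turn left, now facing North
  F3: move forward 1/3 (blocked), now at (x=1, y=1)
  F5: move forward 0/5 (blocked), now at (x=1, y=1)
  L: turn left, now facing West
  L: turn left, now facing South
Final: (x=1, y=1), facing South

Answer: Final position: (x=1, y=1), facing South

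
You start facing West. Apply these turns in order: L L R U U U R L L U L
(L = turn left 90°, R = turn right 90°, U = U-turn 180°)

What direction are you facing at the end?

Start: West
  L (left (90° counter-clockwise)) -> South
  L (left (90° counter-clockwise)) -> East
  R (right (90° clockwise)) -> South
  U (U-turn (180°)) -> North
  U (U-turn (180°)) -> South
  U (U-turn (180°)) -> North
  R (right (90° clockwise)) -> East
  L (left (90° counter-clockwise)) -> North
  L (left (90° counter-clockwise)) -> West
  U (U-turn (180°)) -> East
  L (left (90° counter-clockwise)) -> North
Final: North

Answer: Final heading: North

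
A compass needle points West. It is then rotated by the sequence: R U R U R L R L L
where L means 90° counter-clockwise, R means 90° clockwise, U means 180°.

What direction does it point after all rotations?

Answer: Final heading: North

Derivation:
Start: West
  R (right (90° clockwise)) -> North
  U (U-turn (180°)) -> South
  R (right (90° clockwise)) -> West
  U (U-turn (180°)) -> East
  R (right (90° clockwise)) -> South
  L (left (90° counter-clockwise)) -> East
  R (right (90° clockwise)) -> South
  L (left (90° counter-clockwise)) -> East
  L (left (90° counter-clockwise)) -> North
Final: North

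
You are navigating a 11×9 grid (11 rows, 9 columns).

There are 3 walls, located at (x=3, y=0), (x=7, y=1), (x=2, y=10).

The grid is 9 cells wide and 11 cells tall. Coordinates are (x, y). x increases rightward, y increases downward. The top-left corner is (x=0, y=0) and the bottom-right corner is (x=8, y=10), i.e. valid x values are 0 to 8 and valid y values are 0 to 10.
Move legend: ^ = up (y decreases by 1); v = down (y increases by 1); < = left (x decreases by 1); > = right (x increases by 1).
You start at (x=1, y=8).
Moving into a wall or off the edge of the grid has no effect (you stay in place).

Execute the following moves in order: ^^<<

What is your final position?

Answer: Final position: (x=0, y=6)

Derivation:
Start: (x=1, y=8)
  ^ (up): (x=1, y=8) -> (x=1, y=7)
  ^ (up): (x=1, y=7) -> (x=1, y=6)
  < (left): (x=1, y=6) -> (x=0, y=6)
  < (left): blocked, stay at (x=0, y=6)
Final: (x=0, y=6)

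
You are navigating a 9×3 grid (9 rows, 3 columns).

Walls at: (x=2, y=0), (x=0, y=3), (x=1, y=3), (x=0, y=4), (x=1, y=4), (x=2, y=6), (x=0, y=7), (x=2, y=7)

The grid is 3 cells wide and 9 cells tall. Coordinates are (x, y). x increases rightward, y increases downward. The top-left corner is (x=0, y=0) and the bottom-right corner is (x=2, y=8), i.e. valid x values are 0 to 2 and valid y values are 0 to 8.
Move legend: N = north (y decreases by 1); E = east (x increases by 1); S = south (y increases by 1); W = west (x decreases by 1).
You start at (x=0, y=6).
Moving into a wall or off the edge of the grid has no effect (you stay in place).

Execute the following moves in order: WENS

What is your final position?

Start: (x=0, y=6)
  W (west): blocked, stay at (x=0, y=6)
  E (east): (x=0, y=6) -> (x=1, y=6)
  N (north): (x=1, y=6) -> (x=1, y=5)
  S (south): (x=1, y=5) -> (x=1, y=6)
Final: (x=1, y=6)

Answer: Final position: (x=1, y=6)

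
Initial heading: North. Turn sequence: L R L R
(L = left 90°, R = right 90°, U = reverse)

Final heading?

Answer: Final heading: North

Derivation:
Start: North
  L (left (90° counter-clockwise)) -> West
  R (right (90° clockwise)) -> North
  L (left (90° counter-clockwise)) -> West
  R (right (90° clockwise)) -> North
Final: North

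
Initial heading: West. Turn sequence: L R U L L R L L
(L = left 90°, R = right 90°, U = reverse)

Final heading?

Answer: Final heading: South

Derivation:
Start: West
  L (left (90° counter-clockwise)) -> South
  R (right (90° clockwise)) -> West
  U (U-turn (180°)) -> East
  L (left (90° counter-clockwise)) -> North
  L (left (90° counter-clockwise)) -> West
  R (right (90° clockwise)) -> North
  L (left (90° counter-clockwise)) -> West
  L (left (90° counter-clockwise)) -> South
Final: South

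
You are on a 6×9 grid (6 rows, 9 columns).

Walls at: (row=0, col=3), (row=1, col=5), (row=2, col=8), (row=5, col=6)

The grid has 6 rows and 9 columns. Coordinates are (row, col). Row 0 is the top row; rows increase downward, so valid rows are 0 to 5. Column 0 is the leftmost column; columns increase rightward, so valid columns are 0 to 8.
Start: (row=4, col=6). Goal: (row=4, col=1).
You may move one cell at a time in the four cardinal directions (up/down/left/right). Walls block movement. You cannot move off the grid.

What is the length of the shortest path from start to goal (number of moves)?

Answer: Shortest path length: 5

Derivation:
BFS from (row=4, col=6) until reaching (row=4, col=1):
  Distance 0: (row=4, col=6)
  Distance 1: (row=3, col=6), (row=4, col=5), (row=4, col=7)
  Distance 2: (row=2, col=6), (row=3, col=5), (row=3, col=7), (row=4, col=4), (row=4, col=8), (row=5, col=5), (row=5, col=7)
  Distance 3: (row=1, col=6), (row=2, col=5), (row=2, col=7), (row=3, col=4), (row=3, col=8), (row=4, col=3), (row=5, col=4), (row=5, col=8)
  Distance 4: (row=0, col=6), (row=1, col=7), (row=2, col=4), (row=3, col=3), (row=4, col=2), (row=5, col=3)
  Distance 5: (row=0, col=5), (row=0, col=7), (row=1, col=4), (row=1, col=8), (row=2, col=3), (row=3, col=2), (row=4, col=1), (row=5, col=2)  <- goal reached here
One shortest path (5 moves): (row=4, col=6) -> (row=4, col=5) -> (row=4, col=4) -> (row=4, col=3) -> (row=4, col=2) -> (row=4, col=1)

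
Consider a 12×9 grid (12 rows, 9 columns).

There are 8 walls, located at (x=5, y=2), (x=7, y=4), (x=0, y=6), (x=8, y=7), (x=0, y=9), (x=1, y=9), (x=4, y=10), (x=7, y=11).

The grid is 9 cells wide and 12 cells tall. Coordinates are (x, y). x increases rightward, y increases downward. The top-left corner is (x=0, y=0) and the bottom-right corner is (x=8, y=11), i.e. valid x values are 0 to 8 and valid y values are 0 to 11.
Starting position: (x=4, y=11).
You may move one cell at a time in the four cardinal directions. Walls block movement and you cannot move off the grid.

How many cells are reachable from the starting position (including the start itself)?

Answer: Reachable cells: 100

Derivation:
BFS flood-fill from (x=4, y=11):
  Distance 0: (x=4, y=11)
  Distance 1: (x=3, y=11), (x=5, y=11)
  Distance 2: (x=3, y=10), (x=5, y=10), (x=2, y=11), (x=6, y=11)
  Distance 3: (x=3, y=9), (x=5, y=9), (x=2, y=10), (x=6, y=10), (x=1, y=11)
  Distance 4: (x=3, y=8), (x=5, y=8), (x=2, y=9), (x=4, y=9), (x=6, y=9), (x=1, y=10), (x=7, y=10), (x=0, y=11)
  Distance 5: (x=3, y=7), (x=5, y=7), (x=2, y=8), (x=4, y=8), (x=6, y=8), (x=7, y=9), (x=0, y=10), (x=8, y=10)
  Distance 6: (x=3, y=6), (x=5, y=6), (x=2, y=7), (x=4, y=7), (x=6, y=7), (x=1, y=8), (x=7, y=8), (x=8, y=9), (x=8, y=11)
  Distance 7: (x=3, y=5), (x=5, y=5), (x=2, y=6), (x=4, y=6), (x=6, y=6), (x=1, y=7), (x=7, y=7), (x=0, y=8), (x=8, y=8)
  Distance 8: (x=3, y=4), (x=5, y=4), (x=2, y=5), (x=4, y=5), (x=6, y=5), (x=1, y=6), (x=7, y=6), (x=0, y=7)
  Distance 9: (x=3, y=3), (x=5, y=3), (x=2, y=4), (x=4, y=4), (x=6, y=4), (x=1, y=5), (x=7, y=5), (x=8, y=6)
  Distance 10: (x=3, y=2), (x=2, y=3), (x=4, y=3), (x=6, y=3), (x=1, y=4), (x=0, y=5), (x=8, y=5)
  Distance 11: (x=3, y=1), (x=2, y=2), (x=4, y=2), (x=6, y=2), (x=1, y=3), (x=7, y=3), (x=0, y=4), (x=8, y=4)
  Distance 12: (x=3, y=0), (x=2, y=1), (x=4, y=1), (x=6, y=1), (x=1, y=2), (x=7, y=2), (x=0, y=3), (x=8, y=3)
  Distance 13: (x=2, y=0), (x=4, y=0), (x=6, y=0), (x=1, y=1), (x=5, y=1), (x=7, y=1), (x=0, y=2), (x=8, y=2)
  Distance 14: (x=1, y=0), (x=5, y=0), (x=7, y=0), (x=0, y=1), (x=8, y=1)
  Distance 15: (x=0, y=0), (x=8, y=0)
Total reachable: 100 (grid has 100 open cells total)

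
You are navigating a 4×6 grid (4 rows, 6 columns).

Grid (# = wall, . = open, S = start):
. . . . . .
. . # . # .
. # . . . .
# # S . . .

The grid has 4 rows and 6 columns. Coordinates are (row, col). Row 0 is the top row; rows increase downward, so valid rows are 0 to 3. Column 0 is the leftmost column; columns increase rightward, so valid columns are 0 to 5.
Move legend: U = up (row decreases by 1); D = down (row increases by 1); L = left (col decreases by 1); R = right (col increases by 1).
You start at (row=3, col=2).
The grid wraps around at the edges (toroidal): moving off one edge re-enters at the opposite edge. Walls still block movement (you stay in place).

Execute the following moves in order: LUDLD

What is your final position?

Answer: Final position: (row=0, col=2)

Derivation:
Start: (row=3, col=2)
  L (left): blocked, stay at (row=3, col=2)
  U (up): (row=3, col=2) -> (row=2, col=2)
  D (down): (row=2, col=2) -> (row=3, col=2)
  L (left): blocked, stay at (row=3, col=2)
  D (down): (row=3, col=2) -> (row=0, col=2)
Final: (row=0, col=2)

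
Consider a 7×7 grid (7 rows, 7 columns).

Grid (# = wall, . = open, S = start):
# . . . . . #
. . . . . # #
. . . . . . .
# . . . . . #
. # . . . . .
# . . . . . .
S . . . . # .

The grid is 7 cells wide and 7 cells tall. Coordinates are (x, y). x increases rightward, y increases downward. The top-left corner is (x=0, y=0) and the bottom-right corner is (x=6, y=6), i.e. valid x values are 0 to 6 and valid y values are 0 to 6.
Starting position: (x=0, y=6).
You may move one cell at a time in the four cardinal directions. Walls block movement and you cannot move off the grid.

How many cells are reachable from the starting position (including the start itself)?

BFS flood-fill from (x=0, y=6):
  Distance 0: (x=0, y=6)
  Distance 1: (x=1, y=6)
  Distance 2: (x=1, y=5), (x=2, y=6)
  Distance 3: (x=2, y=5), (x=3, y=6)
  Distance 4: (x=2, y=4), (x=3, y=5), (x=4, y=6)
  Distance 5: (x=2, y=3), (x=3, y=4), (x=4, y=5)
  Distance 6: (x=2, y=2), (x=1, y=3), (x=3, y=3), (x=4, y=4), (x=5, y=5)
  Distance 7: (x=2, y=1), (x=1, y=2), (x=3, y=2), (x=4, y=3), (x=5, y=4), (x=6, y=5)
  Distance 8: (x=2, y=0), (x=1, y=1), (x=3, y=1), (x=0, y=2), (x=4, y=2), (x=5, y=3), (x=6, y=4), (x=6, y=6)
  Distance 9: (x=1, y=0), (x=3, y=0), (x=0, y=1), (x=4, y=1), (x=5, y=2)
  Distance 10: (x=4, y=0), (x=6, y=2)
  Distance 11: (x=5, y=0)
Total reachable: 39 (grid has 40 open cells total)

Answer: Reachable cells: 39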